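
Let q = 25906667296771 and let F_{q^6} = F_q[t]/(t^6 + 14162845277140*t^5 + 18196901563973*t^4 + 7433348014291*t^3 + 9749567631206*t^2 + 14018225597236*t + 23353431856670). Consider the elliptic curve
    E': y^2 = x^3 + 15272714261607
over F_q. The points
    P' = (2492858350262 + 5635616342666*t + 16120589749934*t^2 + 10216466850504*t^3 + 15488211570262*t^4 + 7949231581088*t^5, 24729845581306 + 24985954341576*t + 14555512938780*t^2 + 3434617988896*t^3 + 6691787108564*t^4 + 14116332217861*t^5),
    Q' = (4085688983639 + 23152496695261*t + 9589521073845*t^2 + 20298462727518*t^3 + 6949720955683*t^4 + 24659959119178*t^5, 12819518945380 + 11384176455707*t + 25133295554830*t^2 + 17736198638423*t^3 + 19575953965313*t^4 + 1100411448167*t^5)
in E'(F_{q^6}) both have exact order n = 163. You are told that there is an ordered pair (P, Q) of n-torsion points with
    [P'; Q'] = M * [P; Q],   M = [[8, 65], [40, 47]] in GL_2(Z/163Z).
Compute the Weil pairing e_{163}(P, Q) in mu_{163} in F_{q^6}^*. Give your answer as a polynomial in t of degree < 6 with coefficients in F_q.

13254932230523 + 22367253285486*t + 22793068993119*t^2 + 17932207884935*t^3 + 9466673559*t^4 + 9263295656104*t^5

Under M = [[8,65],[40,47]] in GL_2(Z/163), e_{163}(P',Q') = e_{163}(P,Q)^(8*47-65*40 mod 163).
Hence e(P,Q) = e(P',Q')^{104} where 104 = 58^{-1} mod 163.
Double-and-add over 10100011: 8-1 doublings, 4-1 additions; each step l_{T,T}/v_{2T} or l_{T,P'}/v at Q'+S for random S.
f_P(D_Q)/f_Q(D_P) = 776220933392 + 20824176074667*t + 3612225372293*t^2 + 94979717102*t^3 + 17056508552365*t^4 + 7548252469376*t^5.
Hence e(P,Q) = 13254932230523 + 22367253285486*t + 22793068993119*t^2 + 17932207884935*t^3 + 9466673559*t^4 + 9263295656104*t^5 in F_{25906667296771^6}^*.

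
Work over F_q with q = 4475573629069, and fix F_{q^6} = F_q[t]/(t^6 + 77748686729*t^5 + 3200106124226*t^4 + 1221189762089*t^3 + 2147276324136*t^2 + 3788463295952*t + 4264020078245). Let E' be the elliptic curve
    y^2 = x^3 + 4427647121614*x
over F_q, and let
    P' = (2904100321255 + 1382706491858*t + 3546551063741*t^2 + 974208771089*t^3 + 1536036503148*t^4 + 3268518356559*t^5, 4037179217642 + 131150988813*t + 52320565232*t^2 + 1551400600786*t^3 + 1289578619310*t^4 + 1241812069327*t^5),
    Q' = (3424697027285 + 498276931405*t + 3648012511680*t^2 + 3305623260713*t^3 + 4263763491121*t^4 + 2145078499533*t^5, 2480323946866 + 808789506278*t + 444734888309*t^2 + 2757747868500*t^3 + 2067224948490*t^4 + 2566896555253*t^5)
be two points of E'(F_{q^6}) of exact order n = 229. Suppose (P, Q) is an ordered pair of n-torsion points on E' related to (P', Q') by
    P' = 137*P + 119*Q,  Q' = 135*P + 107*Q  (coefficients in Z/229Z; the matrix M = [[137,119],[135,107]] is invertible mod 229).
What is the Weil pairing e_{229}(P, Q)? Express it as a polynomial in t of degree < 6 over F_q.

1317167272250 + 4005199589010*t + 1470696098197*t^2 + 1289179700905*t^3 + 403497767573*t^4 + 4315431590178*t^5

e_{229}(aP+bQ,cP+dQ) = e_{229}(P,Q)^(ad-bc); with (a,b,c,d)=(137,119,135,107) this gives the det-229 law.
Hence e(P,Q) = e(P',Q')^{93} where 93 = 197^{-1} mod 229.
Miller loop for e_{229} over F_{4475573629069^6}: bits of 229 = 11100101; 7 double steps + 4 add steps, l/v at each.
e_{229}(P',Q') = 214174541732 + 1170609579935*t + 3695056027949*t^2 + 4046631649204*t^3 + 1500543106275*t^4 + 1810257829752*t^5.
e_{229}(P,Q) = (214174541732 + 1170609579935*t + 3695056027949*t^2 + 4046631649204*t^3 + 1500543106275*t^4 + 1810257829752*t^5)^{93} = 1317167272250 + 4005199589010*t + 1470696098197*t^2 + 1289179700905*t^3 + 403497767573*t^4 + 4315431590178*t^5.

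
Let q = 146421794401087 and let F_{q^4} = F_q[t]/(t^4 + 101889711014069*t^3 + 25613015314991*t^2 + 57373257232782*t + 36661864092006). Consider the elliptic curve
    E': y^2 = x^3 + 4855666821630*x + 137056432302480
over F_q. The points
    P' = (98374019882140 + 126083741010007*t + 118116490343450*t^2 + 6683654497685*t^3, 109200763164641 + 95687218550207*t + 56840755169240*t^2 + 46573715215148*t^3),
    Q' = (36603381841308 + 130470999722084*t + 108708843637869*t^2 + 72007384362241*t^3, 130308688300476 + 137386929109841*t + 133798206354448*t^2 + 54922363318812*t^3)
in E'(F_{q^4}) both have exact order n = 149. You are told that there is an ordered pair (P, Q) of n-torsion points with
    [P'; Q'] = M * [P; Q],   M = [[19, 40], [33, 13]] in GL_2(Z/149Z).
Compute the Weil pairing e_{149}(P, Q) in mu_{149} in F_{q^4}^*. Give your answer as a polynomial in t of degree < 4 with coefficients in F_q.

Since e_{149}(P,P)=e_{149}(Q,Q)=1 and e_{149}(Q,P)=e_{149}(P,Q)^{-1}, expanding e_{149}(19*P + 40*Q,33*P + 13*Q) leaves e(P,Q)^det(M).
Inverting 119 mod 149: 144. Thus e_{149}(P,Q) = e(P',Q')^{144}.
n = 149 = (10010101)_2 (8 bits, wt 4); accumulate f_{149,P'}(Q'+S)/f_{149,P'}(S) along the 7-step ladder.
So e_{149}(P',Q') = 114605452111267 + 108253461739502*t + 12498344823221*t^2 + 107007185580876*t^3.
Hence e(P,Q) = 32984420839712 + 44723423935569*t + 48608300080060*t^2 + 132658049778368*t^3 in F_{146421794401087^4}^*.

32984420839712 + 44723423935569*t + 48608300080060*t^2 + 132658049778368*t^3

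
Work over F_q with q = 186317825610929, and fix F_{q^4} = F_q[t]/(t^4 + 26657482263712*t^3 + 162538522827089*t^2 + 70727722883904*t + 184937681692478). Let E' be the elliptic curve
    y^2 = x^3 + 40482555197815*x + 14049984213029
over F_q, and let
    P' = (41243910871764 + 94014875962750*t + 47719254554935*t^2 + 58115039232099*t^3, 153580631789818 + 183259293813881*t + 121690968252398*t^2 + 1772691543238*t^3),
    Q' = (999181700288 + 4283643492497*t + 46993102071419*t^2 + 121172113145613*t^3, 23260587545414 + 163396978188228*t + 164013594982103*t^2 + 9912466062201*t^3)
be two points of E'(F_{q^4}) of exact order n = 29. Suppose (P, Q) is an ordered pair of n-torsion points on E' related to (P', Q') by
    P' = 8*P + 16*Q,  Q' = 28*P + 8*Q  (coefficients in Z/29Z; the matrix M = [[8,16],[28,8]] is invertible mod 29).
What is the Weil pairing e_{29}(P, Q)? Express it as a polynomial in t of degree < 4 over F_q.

76521582316472 + 167378138050194*t + 95701310159062*t^2 + 18754877872114*t^3

Under M = [[8,16],[28,8]] in GL_2(Z/29), e_{29}(P',Q') = e_{29}(P,Q)^(8*8-16*28 mod 29).
8*8 - 16*28 = -384; reduced mod 29: det = 22, inverse 4.
Double-and-add over 11101: 5-1 doublings, 4-1 additions; each step l_{T,T}/v_{2T} or l_{T,P'}/v at Q'+S for random S.
Miller gives e_{29}(P',Q') = 43066193714069 + 144228911016371*t + 147176061021151*t^2 + 27723865896514*t^3 in F_{186317825610929^4}.
e_{29}(P,Q) = (43066193714069 + 144228911016371*t + 147176061021151*t^2 + 27723865896514*t^3)^{4} = 76521582316472 + 167378138050194*t + 95701310159062*t^2 + 18754877872114*t^3.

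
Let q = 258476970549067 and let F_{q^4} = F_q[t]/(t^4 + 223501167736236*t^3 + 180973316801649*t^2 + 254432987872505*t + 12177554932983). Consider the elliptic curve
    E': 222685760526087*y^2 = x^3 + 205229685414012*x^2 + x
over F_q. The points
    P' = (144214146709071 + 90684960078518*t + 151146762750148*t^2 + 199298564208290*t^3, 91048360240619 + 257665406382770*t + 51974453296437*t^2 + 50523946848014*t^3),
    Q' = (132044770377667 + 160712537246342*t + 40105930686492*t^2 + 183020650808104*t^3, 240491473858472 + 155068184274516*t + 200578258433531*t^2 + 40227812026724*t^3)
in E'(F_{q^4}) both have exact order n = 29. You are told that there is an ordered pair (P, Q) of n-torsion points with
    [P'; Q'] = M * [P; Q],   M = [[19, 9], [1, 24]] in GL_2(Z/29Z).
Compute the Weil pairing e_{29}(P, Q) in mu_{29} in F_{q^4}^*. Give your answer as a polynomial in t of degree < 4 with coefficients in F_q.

73350098134501 + 145999263614599*t + 180855085732490*t^2 + 124202557694608*t^3

Alternating bilinearity on E[29] (values in mu_{29} in F_{258476970549067^4}) gives e(P',Q') = e(P,Q)^det(M).
Hence e(P,Q) = e(P',Q')^{17} where 17 = 12^{-1} mod 29.
Montgomery->Weierstrass: x_W = 93695690353759*x+207205883355438, y_W=93695690353759*y on F_{258476970549067}; lands on y^2=x^3+244548878712645*x+227333182580921.
Run Miller on y^2=x^3+244548878712645*x+227333182580921 over F_{258476970549067}: ladder 11101 (5 bits); e = f_P(D_Q)/f_Q(D_P).
So e_{29}(P',Q') = 115476187209127 + 63090730052623*t + 116887470884517*t^2 + 5010976601525*t^3.
Hence e(P,Q) = 73350098134501 + 145999263614599*t + 180855085732490*t^2 + 124202557694608*t^3 in F_{258476970549067^4}^*.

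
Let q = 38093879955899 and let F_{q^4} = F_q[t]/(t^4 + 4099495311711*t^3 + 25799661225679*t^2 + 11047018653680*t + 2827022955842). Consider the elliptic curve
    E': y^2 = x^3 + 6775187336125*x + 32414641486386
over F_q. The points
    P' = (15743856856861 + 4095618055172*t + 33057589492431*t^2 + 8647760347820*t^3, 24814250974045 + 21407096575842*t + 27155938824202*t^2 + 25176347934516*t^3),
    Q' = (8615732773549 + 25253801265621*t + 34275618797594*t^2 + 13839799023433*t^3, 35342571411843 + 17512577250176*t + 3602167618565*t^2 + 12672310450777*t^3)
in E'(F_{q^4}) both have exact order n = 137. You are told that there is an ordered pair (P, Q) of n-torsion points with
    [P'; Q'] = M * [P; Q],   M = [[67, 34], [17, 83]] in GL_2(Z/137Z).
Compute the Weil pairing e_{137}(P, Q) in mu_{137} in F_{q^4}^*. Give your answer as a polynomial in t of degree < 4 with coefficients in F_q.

14110121825434 + 10562903705570*t + 31656264486840*t^2 + 15491813661692*t^3

The 137-Weil pairing on E[137] over F_{38093879955899} is alternating-bilinear: e_{137}(P',Q') = e_{137}(P,Q)^det(M).
Inverting 51 mod 137: 43. Thus e_{137}(P,Q) = e(P',Q')^{43}.
Double-and-add over 10001001: 8-1 doublings, 3-1 additions; each step l_{T,T}/v_{2T} or l_{T,P'}/v at Q'+S for random S.
Miller gives e_{137}(P',Q') = 22225065572976 + 3101692983291*t + 31282321475131*t^2 + 3712733646896*t^3 in F_{38093879955899^4}.
e_{137}(P,Q) = (22225065572976 + 3101692983291*t + 31282321475131*t^2 + 3712733646896*t^3)^{43} = 14110121825434 + 10562903705570*t + 31656264486840*t^2 + 15491813661692*t^3.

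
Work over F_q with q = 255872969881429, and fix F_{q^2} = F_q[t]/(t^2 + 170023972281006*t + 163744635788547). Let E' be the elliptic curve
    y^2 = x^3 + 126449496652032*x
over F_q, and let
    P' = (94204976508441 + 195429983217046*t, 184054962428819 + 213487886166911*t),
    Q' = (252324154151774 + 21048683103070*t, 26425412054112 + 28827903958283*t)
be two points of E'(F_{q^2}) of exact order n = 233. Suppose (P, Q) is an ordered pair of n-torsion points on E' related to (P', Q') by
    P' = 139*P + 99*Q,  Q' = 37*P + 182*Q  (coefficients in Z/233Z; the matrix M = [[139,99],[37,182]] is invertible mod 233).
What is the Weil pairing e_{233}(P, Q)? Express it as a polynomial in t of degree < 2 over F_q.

111052159408932 + 123411808626005*t

e_{233} is bilinear + alternating on E[233], so e_{233}(139*P + 99*Q, 37*P + 182*Q) = e_{233}(P,Q)^(139*182-99*37).
So e_{233}(P,Q) = e_{233}(P',Q')^{185}, since 199*185 = 1 mod 233.
Miller loop for e_{233} over F_{255872969881429^2}: bits of 233 = 11101001; 7 double steps + 4 add steps, l/v at each.
Miller gives e_{233}(P',Q') = 57930212064288 + 183442525405077*t in F_{255872969881429^2}.
(57930212064288 + 183442525405077*t)^{185} mod (255872969881429,f) = 111052159408932 + 123411808626005*t.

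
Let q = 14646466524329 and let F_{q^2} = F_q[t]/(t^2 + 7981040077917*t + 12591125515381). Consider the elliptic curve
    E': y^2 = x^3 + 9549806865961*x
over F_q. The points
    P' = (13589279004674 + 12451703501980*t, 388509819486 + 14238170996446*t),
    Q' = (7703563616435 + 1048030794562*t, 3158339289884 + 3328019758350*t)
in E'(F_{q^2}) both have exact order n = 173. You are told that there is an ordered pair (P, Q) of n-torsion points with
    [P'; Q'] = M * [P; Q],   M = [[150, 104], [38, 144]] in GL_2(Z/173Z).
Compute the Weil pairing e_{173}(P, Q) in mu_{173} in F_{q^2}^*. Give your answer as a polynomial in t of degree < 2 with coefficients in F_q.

e_{173}(aP+bQ,cP+dQ) = e_{173}(P,Q)^(ad-bc); with (a,b,c,d)=(150,104,38,144) this gives the det-173 law.
det(M) mod 173 = 2; its inverse in (Z/173)^* is 87 (check: 2*87 mod 173 = 1).
Run Miller on y^2=x^3+9549806865961*x over F_{14646466524329}: ladder 10101101 (8 bits); e = f_P(D_Q)/f_Q(D_P).
e_{173}(P',Q') = 7990280770462 + 10165089385101*t.
e_{173}(P,Q) = (7990280770462 + 10165089385101*t)^{87} = 10767183285524 + 11409048579794*t.

10767183285524 + 11409048579794*t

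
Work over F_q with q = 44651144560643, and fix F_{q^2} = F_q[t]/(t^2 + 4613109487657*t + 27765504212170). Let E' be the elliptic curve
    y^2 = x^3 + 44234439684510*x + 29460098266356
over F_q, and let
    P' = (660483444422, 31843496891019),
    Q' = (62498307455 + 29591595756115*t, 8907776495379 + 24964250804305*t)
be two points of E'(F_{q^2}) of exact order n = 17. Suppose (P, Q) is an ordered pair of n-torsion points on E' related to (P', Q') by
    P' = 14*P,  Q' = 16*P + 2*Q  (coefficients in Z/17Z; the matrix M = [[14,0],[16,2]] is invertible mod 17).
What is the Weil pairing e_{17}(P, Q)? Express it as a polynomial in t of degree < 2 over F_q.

Alternating bilinearity on E[17] (values in mu_{17} in F_{44651144560643^2}) gives e(P',Q') = e(P,Q)^det(M).
Inverting 11 mod 17: 14. Thus e_{17}(P,Q) = e(P',Q')^{14}.
Double-and-add over 10001: 5-1 doublings, 2-1 additions; each step l_{T,T}/v_{2T} or l_{T,P'}/v at Q'+S for random S.
So e_{17}(P',Q') = 37216795803035 + 32810411783357*t.
Finally e_{17}(P,Q) = 17791283349405 + 314923418029*t.

17791283349405 + 314923418029*t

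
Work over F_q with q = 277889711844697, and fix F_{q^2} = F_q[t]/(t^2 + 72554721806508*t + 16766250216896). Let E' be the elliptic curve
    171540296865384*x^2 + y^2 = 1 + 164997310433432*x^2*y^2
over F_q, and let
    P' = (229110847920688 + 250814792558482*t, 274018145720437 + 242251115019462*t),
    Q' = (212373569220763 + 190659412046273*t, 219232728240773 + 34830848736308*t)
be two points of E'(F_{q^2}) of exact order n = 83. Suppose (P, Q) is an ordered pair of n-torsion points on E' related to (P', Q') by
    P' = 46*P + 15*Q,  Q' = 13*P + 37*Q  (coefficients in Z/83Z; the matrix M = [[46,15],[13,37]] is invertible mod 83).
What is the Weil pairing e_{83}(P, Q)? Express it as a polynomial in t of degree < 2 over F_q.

79998337569711 + 173756488505866*t

e_{83}(aP+bQ,cP+dQ) = e_{83}(P,Q)^(ad-bc); with (a,b,c,d)=(46,15,13,37) this gives the det-83 law.
det(M) mod 83 = 13; its inverse in (Z/83)^* is 32 (check: 13*32 mod 83 = 1).
Edwards a_E,d_E -> Montgomery A=254216174740600,B=232215295252778 -> Weierstrass 249385913057342,38138439351043 via alpha=241349409112934,beta=1635746607988.
Run Miller on y^2=x^3+249385913057342*x+38138439351043 over F_{277889711844697}: ladder 1010011 (7 bits); e = f_P(D_Q)/f_Q(D_P).
Miller gives e_{83}(P',Q') = 176550639819215 + 20074160109768*t in F_{277889711844697^2}.
(176550639819215 + 20074160109768*t)^{32} mod (277889711844697,f) = 79998337569711 + 173756488505866*t.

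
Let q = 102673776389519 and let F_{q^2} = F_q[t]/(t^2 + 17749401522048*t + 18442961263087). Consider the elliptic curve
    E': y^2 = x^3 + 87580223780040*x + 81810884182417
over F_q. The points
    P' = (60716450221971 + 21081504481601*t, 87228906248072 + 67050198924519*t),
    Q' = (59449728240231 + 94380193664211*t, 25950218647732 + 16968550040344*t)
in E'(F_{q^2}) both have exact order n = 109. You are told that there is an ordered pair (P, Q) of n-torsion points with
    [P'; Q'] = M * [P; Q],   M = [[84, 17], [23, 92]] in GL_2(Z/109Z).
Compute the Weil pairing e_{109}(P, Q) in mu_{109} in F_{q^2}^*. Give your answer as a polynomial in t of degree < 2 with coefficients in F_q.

82014489661637 + 93525818302228*t

Alternating bilinearity on E[109] (values in mu_{109} in F_{102673776389519^2}) gives e(P',Q') = e(P,Q)^det(M).
det(M) mod 109 = 34; its inverse in (Z/109)^* is 93 (check: 34*93 mod 109 = 1).
Run Miller on y^2=x^3+87580223780040*x+81810884182417 over F_{102673776389519}: ladder 1101101 (7 bits); e = f_P(D_Q)/f_Q(D_P).
Miller gives e_{109}(P',Q') = 475428919280 + 24748799547966*t in F_{102673776389519^2}.
(475428919280 + 24748799547966*t)^{93} mod (102673776389519,f) = 82014489661637 + 93525818302228*t.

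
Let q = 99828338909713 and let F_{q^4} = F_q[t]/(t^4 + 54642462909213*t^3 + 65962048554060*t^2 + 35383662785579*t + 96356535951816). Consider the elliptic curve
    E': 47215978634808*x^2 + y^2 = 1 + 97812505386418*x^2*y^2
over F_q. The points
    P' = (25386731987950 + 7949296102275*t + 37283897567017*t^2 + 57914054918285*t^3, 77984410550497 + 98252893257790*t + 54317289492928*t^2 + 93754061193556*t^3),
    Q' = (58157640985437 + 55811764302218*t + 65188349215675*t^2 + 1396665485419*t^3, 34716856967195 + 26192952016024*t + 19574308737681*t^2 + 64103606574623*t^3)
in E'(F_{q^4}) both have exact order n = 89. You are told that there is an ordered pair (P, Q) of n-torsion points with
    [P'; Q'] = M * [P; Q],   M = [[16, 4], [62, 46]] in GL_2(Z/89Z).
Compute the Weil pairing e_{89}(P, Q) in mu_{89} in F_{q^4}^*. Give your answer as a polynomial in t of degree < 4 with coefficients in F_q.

Under M = [[16,4],[62,46]] in GL_2(Z/89), e_{89}(P',Q') = e_{89}(P,Q)^(16*46-4*62 mod 89).
Hence e(P,Q) = e(P',Q')^{29} where 29 = 43^{-1} mod 89.
Edwards a_E,d_E -> Montgomery A=69173734434576,B=57394124276777 -> Weierstrass 88088976022530,8359421030849 via alpha=57447526973442,beta=37265037766954.
Double-and-add over 1011001: 7-1 doublings, 4-1 additions; each step l_{T,T}/v_{2T} or l_{T,P'}/v at Q'+S for random S.
Result: e(P',Q') = 386843706370 + 22558169632111*t + 25578963365349*t^2 + 96521705438375*t^3.
Thus e_{89}(P,Q) = 42373549414103 + 14858224689795*t + 69606150081265*t^2 + 34683599086941*t^3.

42373549414103 + 14858224689795*t + 69606150081265*t^2 + 34683599086941*t^3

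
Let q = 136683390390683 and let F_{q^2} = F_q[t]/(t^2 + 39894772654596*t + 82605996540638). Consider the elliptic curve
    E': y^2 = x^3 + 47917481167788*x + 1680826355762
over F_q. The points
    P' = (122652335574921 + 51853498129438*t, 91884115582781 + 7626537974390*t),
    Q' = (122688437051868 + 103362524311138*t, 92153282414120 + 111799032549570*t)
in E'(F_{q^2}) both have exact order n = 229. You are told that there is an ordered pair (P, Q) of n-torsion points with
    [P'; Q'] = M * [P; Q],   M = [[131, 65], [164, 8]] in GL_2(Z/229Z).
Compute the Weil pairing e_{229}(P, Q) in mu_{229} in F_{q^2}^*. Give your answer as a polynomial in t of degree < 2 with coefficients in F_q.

Alternating bilinearity on E[229] (values in mu_{229} in F_{136683390390683^2}) gives e(P',Q') = e(P,Q)^det(M).
det(M) mod 229 = 6; its inverse in (Z/229)^* is 191 (check: 6*191 mod 229 = 1).
Run Miller on y^2=x^3+47917481167788*x+1680826355762 over F_{136683390390683}: ladder 11100101 (8 bits); e = f_P(D_Q)/f_Q(D_P).
Result: e(P',Q') = 131277646756859 + 31455259913141*t.
e_{229}(P,Q) = (131277646756859 + 31455259913141*t)^{191} = 21535078710749 + 70199293524945*t.

21535078710749 + 70199293524945*t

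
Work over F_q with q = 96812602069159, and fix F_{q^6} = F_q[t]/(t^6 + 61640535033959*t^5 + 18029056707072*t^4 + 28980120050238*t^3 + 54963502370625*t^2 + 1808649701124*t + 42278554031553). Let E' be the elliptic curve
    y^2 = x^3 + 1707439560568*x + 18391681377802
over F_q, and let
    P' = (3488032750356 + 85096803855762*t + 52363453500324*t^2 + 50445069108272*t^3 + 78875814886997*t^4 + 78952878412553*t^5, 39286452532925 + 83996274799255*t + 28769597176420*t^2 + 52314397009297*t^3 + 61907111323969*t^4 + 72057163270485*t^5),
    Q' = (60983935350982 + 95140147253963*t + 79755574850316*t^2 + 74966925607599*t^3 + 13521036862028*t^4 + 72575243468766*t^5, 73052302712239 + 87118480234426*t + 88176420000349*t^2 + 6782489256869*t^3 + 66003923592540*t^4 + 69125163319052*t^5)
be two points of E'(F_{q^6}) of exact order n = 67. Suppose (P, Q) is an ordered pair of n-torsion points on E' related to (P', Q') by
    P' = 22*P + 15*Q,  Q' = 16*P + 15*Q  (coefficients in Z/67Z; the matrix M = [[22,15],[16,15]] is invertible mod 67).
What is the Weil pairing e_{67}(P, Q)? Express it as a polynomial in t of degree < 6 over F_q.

77941299015785 + 57143120570464*t + 54565393192236*t^2 + 23996957355182*t^3 + 88803107738849*t^4 + 17423585667282*t^5

Since e_{67}(P,P)=e_{67}(Q,Q)=1 and e_{67}(Q,P)=e_{67}(P,Q)^{-1}, expanding e_{67}(22*P + 15*Q,16*P + 15*Q) leaves e(P,Q)^det(M).
det M = 22*15 - 15*16 = 90 = 23 (mod 67); 23^{-1} = 35 (mod 67).
n = 67 = (1000011)_2 (7 bits, wt 3); accumulate f_{67,P'}(Q'+S)/f_{67,P'}(S) along the 6-step ladder.
Result: e(P',Q') = 2465790191726 + 47843037128743*t + 81889573444501*t^2 + 27860820602812*t^3 + 4704667944585*t^4 + 68634213450457*t^5.
Thus e_{67}(P,Q) = 77941299015785 + 57143120570464*t + 54565393192236*t^2 + 23996957355182*t^3 + 88803107738849*t^4 + 17423585667282*t^5.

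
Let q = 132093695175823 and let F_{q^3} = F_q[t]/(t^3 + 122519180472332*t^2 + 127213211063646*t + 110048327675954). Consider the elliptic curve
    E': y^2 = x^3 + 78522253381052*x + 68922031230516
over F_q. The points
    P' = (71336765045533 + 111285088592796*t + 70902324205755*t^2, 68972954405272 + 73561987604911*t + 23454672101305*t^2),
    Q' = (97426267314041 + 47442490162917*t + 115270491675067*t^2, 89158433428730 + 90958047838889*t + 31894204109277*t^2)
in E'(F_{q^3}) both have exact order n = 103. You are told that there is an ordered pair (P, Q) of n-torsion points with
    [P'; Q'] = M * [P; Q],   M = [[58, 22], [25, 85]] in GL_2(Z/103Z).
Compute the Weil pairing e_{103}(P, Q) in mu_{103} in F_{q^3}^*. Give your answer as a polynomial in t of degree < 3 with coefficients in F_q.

e_{103}(aP+bQ,cP+dQ) = e_{103}(P,Q)^(ad-bc); with (a,b,c,d)=(58,22,25,85) this gives the det-103 law.
Hence e(P,Q) = e(P',Q')^{21} where 21 = 54^{-1} mod 103.
7-bit Miller (1100111) on E'/F_{132093695175823} with a'=78522253381052, b'=68922031230516: accumulate tangent/chord ratios at Q'+S and P'+S'.
Result: e(P',Q') = 43821650774707 + 127455426688427*t + 100747748571000*t^2.
Hence e(P,Q) = 67134977883465 + 58742396138050*t + 2729073880980*t^2 in F_{132093695175823^3}^*.

67134977883465 + 58742396138050*t + 2729073880980*t^2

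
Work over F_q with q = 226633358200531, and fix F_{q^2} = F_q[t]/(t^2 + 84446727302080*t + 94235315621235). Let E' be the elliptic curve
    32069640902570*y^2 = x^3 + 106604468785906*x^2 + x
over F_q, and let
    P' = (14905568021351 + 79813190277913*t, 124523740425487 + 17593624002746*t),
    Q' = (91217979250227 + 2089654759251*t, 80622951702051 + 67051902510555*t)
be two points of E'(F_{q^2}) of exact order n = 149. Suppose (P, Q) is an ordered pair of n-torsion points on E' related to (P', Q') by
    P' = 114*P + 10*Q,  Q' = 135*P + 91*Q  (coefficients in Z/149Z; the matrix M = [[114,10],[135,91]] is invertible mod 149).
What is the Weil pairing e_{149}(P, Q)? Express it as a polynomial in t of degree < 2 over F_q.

e_{149} is bilinear + alternating on E[149], so e_{149}(114*P + 10*Q, 135*P + 91*Q) = e_{149}(P,Q)^(114*91-10*135).
det(M) mod 149 = 84; its inverse in (Z/149)^* is 55 (check: 84*55 mod 149 = 1).
(x,y)|->(104775417357510x+176946218849233,104775417357510y) sends E' to y^2=x^3+62756822425869*x+127619447343664.
Double-and-add over 10010101: 8-1 doublings, 4-1 additions; each step l_{T,T}/v_{2T} or l_{T,P'}/v at Q'+S for random S.
The quotient is 74068652743894 + 188024429481920*t.
Raise to 55: e(P,Q) = 868879107976 + 182647544686878*t in mu_{149}.

868879107976 + 182647544686878*t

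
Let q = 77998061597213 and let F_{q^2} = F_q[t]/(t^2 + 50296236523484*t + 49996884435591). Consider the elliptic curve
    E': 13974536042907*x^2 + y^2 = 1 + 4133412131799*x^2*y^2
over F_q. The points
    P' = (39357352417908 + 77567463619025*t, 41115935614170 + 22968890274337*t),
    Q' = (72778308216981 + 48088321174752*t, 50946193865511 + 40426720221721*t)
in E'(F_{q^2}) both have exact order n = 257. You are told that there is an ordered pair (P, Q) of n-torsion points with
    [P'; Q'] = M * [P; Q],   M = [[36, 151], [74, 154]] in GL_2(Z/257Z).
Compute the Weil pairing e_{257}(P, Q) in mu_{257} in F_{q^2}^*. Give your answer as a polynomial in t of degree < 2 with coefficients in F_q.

The 257-Weil pairing on E[257] over F_{77998061597213} is alternating-bilinear: e_{257}(P',Q') = e_{257}(P,Q)^det(M).
det(M) mod 257 = 24; its inverse in (Z/257)^* is 75 (check: 24*75 mod 257 = 1).
Map (x,y)_Ed via u=(1+y)/(1-y), v=(1+y)/((1-y)x) to Montgomery A=71184256524065,B=47216649790941; then to (a',b')=(73042885062221,3740862871674).
Build f_{257,P'} and f_{257,Q'} via the 9-bit ladder of 257=100000001_2; evaluate at shifted divisors; quotient in F_{77998061597213^2}.
Result: e(P',Q') = 60982820009494 + 21147481356454*t.
Hence e(P,Q) = 2762166446367 + 76269564735934*t in F_{77998061597213^2}^*.

2762166446367 + 76269564735934*t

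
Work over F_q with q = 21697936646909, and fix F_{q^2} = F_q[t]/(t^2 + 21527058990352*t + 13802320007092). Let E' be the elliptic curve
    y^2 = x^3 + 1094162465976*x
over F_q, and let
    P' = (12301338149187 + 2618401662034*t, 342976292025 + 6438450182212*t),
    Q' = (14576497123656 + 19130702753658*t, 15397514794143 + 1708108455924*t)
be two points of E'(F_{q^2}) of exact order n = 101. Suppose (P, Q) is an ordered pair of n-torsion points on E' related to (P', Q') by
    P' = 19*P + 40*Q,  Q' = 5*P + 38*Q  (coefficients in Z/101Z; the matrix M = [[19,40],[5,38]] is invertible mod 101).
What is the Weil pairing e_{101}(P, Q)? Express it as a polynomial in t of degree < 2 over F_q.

The 101-Weil pairing on E[101] over F_{21697936646909} is alternating-bilinear: e_{101}(P',Q') = e_{101}(P,Q)^det(M).
det M = 19*38 - 40*5 = 522 = 17 (mod 101); 17^{-1} = 6 (mod 101).
Double-and-add over 1100101: 7-1 doublings, 4-1 additions; each step l_{T,T}/v_{2T} or l_{T,P'}/v at Q'+S for random S.
Result: e(P',Q') = 5874098611570 + 14127412956383*t.
Raise to 6: e(P,Q) = 8441818589080 + 20534532536056*t in mu_{101}.

8441818589080 + 20534532536056*t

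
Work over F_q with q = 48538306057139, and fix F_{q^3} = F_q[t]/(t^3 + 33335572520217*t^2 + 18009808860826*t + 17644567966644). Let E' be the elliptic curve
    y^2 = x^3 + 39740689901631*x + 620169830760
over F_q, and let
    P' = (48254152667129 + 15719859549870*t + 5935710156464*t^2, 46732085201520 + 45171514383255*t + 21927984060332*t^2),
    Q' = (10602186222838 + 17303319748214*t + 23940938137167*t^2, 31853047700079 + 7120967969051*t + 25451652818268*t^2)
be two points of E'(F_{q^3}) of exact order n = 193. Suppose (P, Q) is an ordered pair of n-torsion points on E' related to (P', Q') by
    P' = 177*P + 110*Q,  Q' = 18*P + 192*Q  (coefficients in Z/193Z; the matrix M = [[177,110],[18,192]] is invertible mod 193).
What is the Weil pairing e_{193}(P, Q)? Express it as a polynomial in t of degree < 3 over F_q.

e_{193}(aP+bQ,cP+dQ) = e_{193}(P,Q)^(ad-bc); with (a,b,c,d)=(177,110,18,192) this gives the det-193 law.
Hence e(P,Q) = e(P',Q')^{17} where 17 = 159^{-1} mod 193.
Build f_{193,P'} and f_{193,Q'} via the 8-bit ladder of 193=11000001_2; evaluate at shifted divisors; quotient in F_{48538306057139^3}.
f_P(D_Q)/f_Q(D_P) = 35372290384249 + 2634636740602*t + 36957767177049*t^2.
e_{193}(P,Q) = (35372290384249 + 2634636740602*t + 36957767177049*t^2)^{17} = 35896785240999 + 46728581248508*t + 14431648568870*t^2.

35896785240999 + 46728581248508*t + 14431648568870*t^2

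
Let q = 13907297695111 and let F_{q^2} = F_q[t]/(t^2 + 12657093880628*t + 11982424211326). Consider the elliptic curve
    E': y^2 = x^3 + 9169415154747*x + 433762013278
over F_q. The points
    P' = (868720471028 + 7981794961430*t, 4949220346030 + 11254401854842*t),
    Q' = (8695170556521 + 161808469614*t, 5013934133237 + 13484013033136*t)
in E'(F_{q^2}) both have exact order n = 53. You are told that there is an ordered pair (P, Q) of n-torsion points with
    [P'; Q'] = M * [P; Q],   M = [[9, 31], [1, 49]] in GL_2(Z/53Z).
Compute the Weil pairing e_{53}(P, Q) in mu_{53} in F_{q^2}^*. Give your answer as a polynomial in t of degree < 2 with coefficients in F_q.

e_{53}(aP+bQ,cP+dQ) = e_{53}(P,Q)^(ad-bc); with (a,b,c,d)=(9,31,1,49) this gives the det-53 law.
Hence e(P,Q) = e(P',Q')^{34} where 34 = 39^{-1} mod 53.
n = 53 = (110101)_2 (6 bits, wt 4); accumulate f_{53,P'}(Q'+S)/f_{53,P'}(S) along the 5-step ladder.
So e_{53}(P',Q') = 400896660071 + 5559715089744*t.
Finally e_{53}(P,Q) = 2267381471893 + 5581694907946*t.

2267381471893 + 5581694907946*t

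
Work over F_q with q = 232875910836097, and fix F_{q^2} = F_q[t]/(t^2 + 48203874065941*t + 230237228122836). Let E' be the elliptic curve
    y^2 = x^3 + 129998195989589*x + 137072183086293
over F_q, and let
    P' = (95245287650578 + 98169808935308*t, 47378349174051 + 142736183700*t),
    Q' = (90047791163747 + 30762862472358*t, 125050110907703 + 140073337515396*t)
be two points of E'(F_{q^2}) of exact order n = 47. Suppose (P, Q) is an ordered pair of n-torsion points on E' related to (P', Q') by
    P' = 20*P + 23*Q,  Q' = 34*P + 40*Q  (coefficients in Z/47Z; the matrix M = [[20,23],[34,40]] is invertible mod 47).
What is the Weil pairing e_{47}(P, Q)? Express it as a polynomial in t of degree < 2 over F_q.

The 47-Weil pairing on E[47] over F_{232875910836097} is alternating-bilinear: e_{47}(P',Q') = e_{47}(P,Q)^det(M).
det M = 20*40 - 23*34 = 18 = 18 (mod 47); 18^{-1} = 34 (mod 47).
Run Miller on y^2=x^3+129998195989589*x+137072183086293 over F_{232875910836097}: ladder 101111 (6 bits); e = f_P(D_Q)/f_Q(D_P).
e_{47}(P',Q') = 149900639806874 + 133412624143809*t.
Finally e_{47}(P,Q) = 49756292266220 + 217770047779106*t.

49756292266220 + 217770047779106*t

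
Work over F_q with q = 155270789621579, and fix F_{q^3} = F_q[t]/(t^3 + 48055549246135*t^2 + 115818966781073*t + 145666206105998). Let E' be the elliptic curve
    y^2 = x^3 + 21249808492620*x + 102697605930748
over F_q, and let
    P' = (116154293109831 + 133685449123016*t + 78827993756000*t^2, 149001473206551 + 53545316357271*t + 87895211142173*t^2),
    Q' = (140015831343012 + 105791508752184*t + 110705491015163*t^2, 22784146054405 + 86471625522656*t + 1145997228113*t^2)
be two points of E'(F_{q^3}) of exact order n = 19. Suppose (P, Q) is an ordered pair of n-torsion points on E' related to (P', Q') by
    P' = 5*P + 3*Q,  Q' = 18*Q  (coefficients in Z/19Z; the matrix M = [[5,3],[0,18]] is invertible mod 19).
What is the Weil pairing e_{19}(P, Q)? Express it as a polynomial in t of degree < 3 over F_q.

Under M = [[5,3],[0,18]] in GL_2(Z/19), e_{19}(P',Q') = e_{19}(P,Q)^(5*18-3*0 mod 19).
det M = 5*18 - 3*0 = 90 = 14 (mod 19); 14^{-1} = 15 (mod 19).
5-bit Miller (10011) on E'/F_{155270789621579} with a'=21249808492620, b'=102697605930748: accumulate tangent/chord ratios at Q'+S and P'+S'.
Miller gives e_{19}(P',Q') = 12753041769207 + 104318789727930*t + 64444706953980*t^2 in F_{155270789621579^3}.
(12753041769207 + 104318789727930*t + 64444706953980*t^2)^{15} mod (155270789621579,f) = 81002684024950 + 85194226147334*t + 57076582557503*t^2.

81002684024950 + 85194226147334*t + 57076582557503*t^2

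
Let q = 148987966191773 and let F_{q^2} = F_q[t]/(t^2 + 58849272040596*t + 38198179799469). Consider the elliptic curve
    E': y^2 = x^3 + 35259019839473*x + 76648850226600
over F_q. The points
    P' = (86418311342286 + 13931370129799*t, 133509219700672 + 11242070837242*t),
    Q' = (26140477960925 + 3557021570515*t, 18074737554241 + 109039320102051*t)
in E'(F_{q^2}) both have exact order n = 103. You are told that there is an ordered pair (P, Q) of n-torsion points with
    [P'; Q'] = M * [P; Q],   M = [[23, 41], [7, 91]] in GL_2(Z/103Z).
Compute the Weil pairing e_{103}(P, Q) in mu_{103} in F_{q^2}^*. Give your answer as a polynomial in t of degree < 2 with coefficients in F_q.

32845978799655 + 32149001536123*t

Alternating bilinearity on E[103] (values in mu_{103} in F_{148987966191773^2}) gives e(P',Q') = e(P,Q)^det(M).
det M = 23*91 - 41*7 = 1806 = 55 (mod 103); 55^{-1} = 15 (mod 103).
7-bit Miller (1100111) on E'/F_{148987966191773} with a'=35259019839473, b'=76648850226600: accumulate tangent/chord ratios at Q'+S and P'+S'.
Result: e(P',Q') = 55642732802727 + 46007917138197*t.
Raise to 15: e(P,Q) = 32845978799655 + 32149001536123*t in mu_{103}.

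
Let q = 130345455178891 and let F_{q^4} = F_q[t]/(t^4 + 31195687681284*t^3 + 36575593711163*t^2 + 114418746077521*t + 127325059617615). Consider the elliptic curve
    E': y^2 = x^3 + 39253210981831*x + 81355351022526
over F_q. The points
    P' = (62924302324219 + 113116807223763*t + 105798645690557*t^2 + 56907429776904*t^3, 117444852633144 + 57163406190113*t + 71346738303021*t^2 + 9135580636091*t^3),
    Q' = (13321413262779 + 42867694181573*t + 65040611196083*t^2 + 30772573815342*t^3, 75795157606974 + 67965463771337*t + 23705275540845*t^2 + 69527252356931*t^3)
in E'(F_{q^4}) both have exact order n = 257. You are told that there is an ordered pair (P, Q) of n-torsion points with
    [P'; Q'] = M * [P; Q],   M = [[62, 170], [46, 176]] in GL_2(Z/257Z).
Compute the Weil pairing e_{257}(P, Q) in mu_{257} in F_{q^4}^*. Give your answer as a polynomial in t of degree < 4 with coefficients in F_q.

Since e_{257}(P,P)=e_{257}(Q,Q)=1 and e_{257}(Q,P)=e_{257}(P,Q)^{-1}, expanding e_{257}(62*P + 170*Q,46*P + 176*Q) leaves e(P,Q)^det(M).
Hence e(P,Q) = e(P',Q')^{225} where 225 = 8^{-1} mod 257.
Double-and-add over 100000001: 9-1 doublings, 2-1 additions; each step l_{T,T}/v_{2T} or l_{T,P'}/v at Q'+S for random S.
Miller gives e_{257}(P',Q') = 71473190684214 + 73510385696408*t + 129120658641123*t^2 + 102074819270010*t^3 in F_{130345455178891^4}.
(71473190684214 + 73510385696408*t + 129120658641123*t^2 + 102074819270010*t^3)^{225} mod (130345455178891,f) = 7963404954402 + 79534494243790*t + 53385896580401*t^2 + 74579698878386*t^3.

7963404954402 + 79534494243790*t + 53385896580401*t^2 + 74579698878386*t^3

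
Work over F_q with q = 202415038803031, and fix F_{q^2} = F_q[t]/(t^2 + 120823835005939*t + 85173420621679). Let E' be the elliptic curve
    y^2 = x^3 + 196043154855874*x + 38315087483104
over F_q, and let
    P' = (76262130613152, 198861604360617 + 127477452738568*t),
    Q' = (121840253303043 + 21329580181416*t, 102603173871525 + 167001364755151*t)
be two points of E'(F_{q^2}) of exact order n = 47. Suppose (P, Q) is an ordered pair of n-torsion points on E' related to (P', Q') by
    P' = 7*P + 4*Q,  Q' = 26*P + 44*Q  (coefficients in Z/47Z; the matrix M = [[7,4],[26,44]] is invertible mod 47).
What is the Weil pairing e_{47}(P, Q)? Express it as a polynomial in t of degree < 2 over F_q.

198662437644601 + 139856672267148*t

Alternating bilinearity on E[47] (values in mu_{47} in F_{202415038803031^2}) gives e(P',Q') = e(P,Q)^det(M).
Inverting 16 mod 47: 3. Thus e_{47}(P,Q) = e(P',Q')^{3}.
Miller loop for e_{47} over F_{202415038803031^2}: bits of 47 = 101111; 5 double steps + 4 add steps, l/v at each.
So e_{47}(P',Q') = 178990110919959 + 78220761899120*t.
Hence e(P,Q) = 198662437644601 + 139856672267148*t in F_{202415038803031^2}^*.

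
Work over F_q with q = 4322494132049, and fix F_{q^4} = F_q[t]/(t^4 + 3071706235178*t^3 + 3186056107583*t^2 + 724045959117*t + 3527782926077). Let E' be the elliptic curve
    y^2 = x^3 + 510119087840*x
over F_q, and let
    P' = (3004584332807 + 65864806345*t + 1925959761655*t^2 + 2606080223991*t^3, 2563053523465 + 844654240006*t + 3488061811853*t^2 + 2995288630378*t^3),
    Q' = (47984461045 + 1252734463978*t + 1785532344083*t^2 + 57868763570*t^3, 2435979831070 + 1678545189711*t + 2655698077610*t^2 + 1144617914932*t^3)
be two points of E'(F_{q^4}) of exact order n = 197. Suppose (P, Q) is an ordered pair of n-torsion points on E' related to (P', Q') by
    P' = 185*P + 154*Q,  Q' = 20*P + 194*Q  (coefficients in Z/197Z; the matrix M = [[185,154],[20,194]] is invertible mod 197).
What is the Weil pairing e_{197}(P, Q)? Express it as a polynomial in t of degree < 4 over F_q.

2269671892336 + 1633415198307*t + 3292576869562*t^2 + 3768395570721*t^3

Alternating bilinearity on E[197] (values in mu_{197} in F_{4322494132049^4}) gives e(P',Q') = e(P,Q)^det(M).
det(M) mod 197 = 108; its inverse in (Z/197)^* is 166 (check: 108*166 mod 197 = 1).
Double-and-add over 11000101: 8-1 doublings, 4-1 additions; each step l_{T,T}/v_{2T} or l_{T,P'}/v at Q'+S for random S.
f_P(D_Q)/f_Q(D_P) = 53324749365 + 123423136904*t + 4057307702175*t^2 + 1341868417956*t^3.
(53324749365 + 123423136904*t + 4057307702175*t^2 + 1341868417956*t^3)^{166} mod (4322494132049,f) = 2269671892336 + 1633415198307*t + 3292576869562*t^2 + 3768395570721*t^3.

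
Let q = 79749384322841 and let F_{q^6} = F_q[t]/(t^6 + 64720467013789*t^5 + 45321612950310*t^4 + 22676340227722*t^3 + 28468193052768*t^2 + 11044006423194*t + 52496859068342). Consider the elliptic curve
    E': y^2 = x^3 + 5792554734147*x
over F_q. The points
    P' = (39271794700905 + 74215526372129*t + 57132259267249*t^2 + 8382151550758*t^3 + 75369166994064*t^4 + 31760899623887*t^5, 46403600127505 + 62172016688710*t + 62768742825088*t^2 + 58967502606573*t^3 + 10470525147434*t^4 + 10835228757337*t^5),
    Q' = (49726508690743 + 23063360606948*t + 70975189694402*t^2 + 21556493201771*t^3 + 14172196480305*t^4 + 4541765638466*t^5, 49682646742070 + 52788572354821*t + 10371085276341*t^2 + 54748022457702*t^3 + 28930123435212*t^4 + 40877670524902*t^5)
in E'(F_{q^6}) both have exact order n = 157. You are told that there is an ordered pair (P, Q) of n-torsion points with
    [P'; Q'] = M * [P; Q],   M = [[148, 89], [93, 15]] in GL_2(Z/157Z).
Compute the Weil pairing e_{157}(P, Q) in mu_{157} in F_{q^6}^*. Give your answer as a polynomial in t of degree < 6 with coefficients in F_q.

Since e_{157}(P,P)=e_{157}(Q,Q)=1 and e_{157}(Q,P)=e_{157}(P,Q)^{-1}, expanding e_{157}(148*P + 89*Q,93*P + 15*Q) leaves e(P,Q)^det(M).
det M = 148*15 - 89*93 = -6057 = 66 (mod 157); 66^{-1} = 69 (mod 157).
Run Miller on y^2=x^3+5792554734147*x over F_{79749384322841}: ladder 10011101 (8 bits); e = f_P(D_Q)/f_Q(D_P).
The quotient is 5437119058108 + 37175432164881*t + 58671195342538*t^2 + 9157711196042*t^3 + 22343879982321*t^4 + 47210572122235*t^5.
(5437119058108 + 37175432164881*t + 58671195342538*t^2 + 9157711196042*t^3 + 22343879982321*t^4 + 47210572122235*t^5)^{69} mod (79749384322841,f) = 58729247334867 + 75080707162486*t + 60177594320048*t^2 + 70849558218627*t^3 + 56601475335250*t^4 + 49384790654075*t^5.

58729247334867 + 75080707162486*t + 60177594320048*t^2 + 70849558218627*t^3 + 56601475335250*t^4 + 49384790654075*t^5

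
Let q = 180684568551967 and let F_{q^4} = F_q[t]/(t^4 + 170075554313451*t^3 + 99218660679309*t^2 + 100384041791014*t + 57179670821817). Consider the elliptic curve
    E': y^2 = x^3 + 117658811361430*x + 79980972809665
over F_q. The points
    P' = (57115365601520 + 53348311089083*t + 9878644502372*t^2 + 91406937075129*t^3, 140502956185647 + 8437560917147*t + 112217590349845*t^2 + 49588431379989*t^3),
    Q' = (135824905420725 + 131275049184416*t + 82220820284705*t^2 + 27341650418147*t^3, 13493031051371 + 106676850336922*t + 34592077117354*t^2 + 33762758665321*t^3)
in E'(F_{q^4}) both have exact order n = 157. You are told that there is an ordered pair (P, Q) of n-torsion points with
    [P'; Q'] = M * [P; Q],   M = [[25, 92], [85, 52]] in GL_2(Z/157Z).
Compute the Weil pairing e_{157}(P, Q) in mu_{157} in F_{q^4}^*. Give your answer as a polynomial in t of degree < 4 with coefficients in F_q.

e_{157}(aP+bQ,cP+dQ) = e_{157}(P,Q)^(ad-bc); with (a,b,c,d)=(25,92,85,52) this gives the det-157 law.
det(M) mod 157 = 74; its inverse in (Z/157)^* is 87 (check: 74*87 mod 157 = 1).
n = 157 = (10011101)_2 (8 bits, wt 5); accumulate f_{157,P'}(Q'+S)/f_{157,P'}(S) along the 7-step ladder.
e_{157}(P',Q') = 59736978699112 + 42181355666529*t + 165834282252199*t^2 + 65598827767867*t^3.
e_{157}(P,Q) = (59736978699112 + 42181355666529*t + 165834282252199*t^2 + 65598827767867*t^3)^{87} = 59555264588905 + 97676540798330*t + 81911016582142*t^2 + 150171682980387*t^3.

59555264588905 + 97676540798330*t + 81911016582142*t^2 + 150171682980387*t^3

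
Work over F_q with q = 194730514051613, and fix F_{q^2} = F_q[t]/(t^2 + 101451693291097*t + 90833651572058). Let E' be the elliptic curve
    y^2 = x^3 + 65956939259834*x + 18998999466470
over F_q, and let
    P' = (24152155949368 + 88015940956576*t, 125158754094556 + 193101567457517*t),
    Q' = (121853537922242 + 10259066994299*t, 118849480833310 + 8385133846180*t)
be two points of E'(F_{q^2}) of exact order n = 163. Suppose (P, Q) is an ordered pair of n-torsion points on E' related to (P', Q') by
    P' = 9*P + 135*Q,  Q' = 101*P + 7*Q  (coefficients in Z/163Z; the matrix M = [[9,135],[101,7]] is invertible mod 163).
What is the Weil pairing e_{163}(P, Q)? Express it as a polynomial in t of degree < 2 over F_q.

Since e_{163}(P,P)=e_{163}(Q,Q)=1 and e_{163}(Q,P)=e_{163}(P,Q)^{-1}, expanding e_{163}(9*P + 135*Q,101*P + 7*Q) leaves e(P,Q)^det(M).
det(M) mod 163 = 120; its inverse in (Z/163)^* is 72 (check: 120*72 mod 163 = 1).
Double-and-add over 10100011: 8-1 doublings, 4-1 additions; each step l_{T,T}/v_{2T} or l_{T,P'}/v at Q'+S for random S.
e_{163}(P',Q') = 17618895041846 + 133042412027299*t.
Hence e(P,Q) = 68724624899502 + 39558629602405*t in F_{194730514051613^2}^*.

68724624899502 + 39558629602405*t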